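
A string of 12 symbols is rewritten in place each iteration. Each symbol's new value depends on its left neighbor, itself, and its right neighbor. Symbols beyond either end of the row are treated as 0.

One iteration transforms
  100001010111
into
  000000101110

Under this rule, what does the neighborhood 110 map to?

At position 11 the neighborhood is 110; the next row has 0 there.

0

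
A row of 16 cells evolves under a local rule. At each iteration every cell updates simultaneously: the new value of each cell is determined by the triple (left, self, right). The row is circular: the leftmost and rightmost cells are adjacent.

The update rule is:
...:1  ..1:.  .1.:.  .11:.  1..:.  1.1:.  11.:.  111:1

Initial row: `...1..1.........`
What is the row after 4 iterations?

.11....11..1111.

11......11111111
1..1111..1111111
....11....111111
.11....11..1111.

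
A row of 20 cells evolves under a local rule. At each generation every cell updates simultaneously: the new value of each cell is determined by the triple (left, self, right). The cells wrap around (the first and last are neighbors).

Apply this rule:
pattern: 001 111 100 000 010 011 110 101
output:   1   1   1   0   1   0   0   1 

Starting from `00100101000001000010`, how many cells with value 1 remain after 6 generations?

01111111100011100111
10111111010101011010
11011110111111100111
10101101011111011011
01110011101110100101
10101101010101111111
count of 1: 14

14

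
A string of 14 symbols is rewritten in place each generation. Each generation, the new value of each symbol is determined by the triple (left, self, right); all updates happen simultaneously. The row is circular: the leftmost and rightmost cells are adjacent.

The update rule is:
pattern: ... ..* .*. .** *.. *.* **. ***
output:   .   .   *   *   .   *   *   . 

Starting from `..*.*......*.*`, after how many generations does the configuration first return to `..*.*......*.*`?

2

..***......***
..*.*......*.*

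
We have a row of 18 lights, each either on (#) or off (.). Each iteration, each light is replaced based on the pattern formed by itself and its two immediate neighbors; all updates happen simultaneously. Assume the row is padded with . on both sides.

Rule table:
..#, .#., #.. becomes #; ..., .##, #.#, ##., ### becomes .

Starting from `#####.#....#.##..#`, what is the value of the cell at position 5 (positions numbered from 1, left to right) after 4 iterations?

iteration 1: ......##..##...###
iteration 2: .....#..##..#.#...
iteration 3: ....####..###.##..
iteration 4: ...#....##......#.
position 5 holds .

.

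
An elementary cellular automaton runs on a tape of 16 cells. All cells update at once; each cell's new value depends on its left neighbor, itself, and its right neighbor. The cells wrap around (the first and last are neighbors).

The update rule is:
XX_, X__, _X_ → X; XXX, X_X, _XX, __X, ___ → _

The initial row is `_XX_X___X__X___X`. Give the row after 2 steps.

__X_XX__XX_XX__X
X_X__XX__X__XX_X

X_X__XX__X__XX_X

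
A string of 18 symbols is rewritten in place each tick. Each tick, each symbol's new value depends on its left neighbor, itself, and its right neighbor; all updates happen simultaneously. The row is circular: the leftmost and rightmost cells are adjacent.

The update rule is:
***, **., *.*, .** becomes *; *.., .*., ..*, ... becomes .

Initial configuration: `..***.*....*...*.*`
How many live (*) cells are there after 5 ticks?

4

..****..........*.
..****............
..****............  (fixed point — unchanged through tick 5)
count of *: 4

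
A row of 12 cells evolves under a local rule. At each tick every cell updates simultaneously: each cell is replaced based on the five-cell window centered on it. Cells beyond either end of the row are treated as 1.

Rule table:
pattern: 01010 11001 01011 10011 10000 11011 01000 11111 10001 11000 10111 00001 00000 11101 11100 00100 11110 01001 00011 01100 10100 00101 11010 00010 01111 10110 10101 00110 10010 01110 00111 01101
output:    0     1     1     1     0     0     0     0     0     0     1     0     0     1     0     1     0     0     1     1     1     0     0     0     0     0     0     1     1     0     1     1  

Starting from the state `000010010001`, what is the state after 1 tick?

000010110011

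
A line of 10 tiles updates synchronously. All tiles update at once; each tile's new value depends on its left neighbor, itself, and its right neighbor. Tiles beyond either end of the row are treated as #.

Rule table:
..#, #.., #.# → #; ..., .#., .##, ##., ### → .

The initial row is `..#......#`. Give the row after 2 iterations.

..#.#..#.#

##.#....#.
..#.#..#.#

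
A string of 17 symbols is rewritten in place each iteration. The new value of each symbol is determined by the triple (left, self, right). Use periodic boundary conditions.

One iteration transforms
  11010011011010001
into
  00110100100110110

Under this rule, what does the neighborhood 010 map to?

1

At position 3 the neighborhood is 010; the next row has 1 there.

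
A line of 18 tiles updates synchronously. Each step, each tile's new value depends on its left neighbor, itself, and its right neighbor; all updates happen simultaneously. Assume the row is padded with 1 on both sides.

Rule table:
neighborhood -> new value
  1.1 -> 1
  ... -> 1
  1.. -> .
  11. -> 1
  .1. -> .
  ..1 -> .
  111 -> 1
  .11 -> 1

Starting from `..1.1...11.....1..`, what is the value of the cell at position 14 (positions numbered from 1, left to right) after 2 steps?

...1..1.11.111....
.1.....1111111.11.
position 14 holds 1

1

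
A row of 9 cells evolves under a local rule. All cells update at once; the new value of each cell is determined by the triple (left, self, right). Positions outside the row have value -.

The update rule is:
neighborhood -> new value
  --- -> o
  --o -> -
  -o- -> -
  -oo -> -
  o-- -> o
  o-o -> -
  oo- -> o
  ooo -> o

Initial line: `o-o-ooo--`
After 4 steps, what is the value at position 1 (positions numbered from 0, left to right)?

-

-----oooo
oooo--ooo
-oooo--oo
--oooo--o
position 1 holds -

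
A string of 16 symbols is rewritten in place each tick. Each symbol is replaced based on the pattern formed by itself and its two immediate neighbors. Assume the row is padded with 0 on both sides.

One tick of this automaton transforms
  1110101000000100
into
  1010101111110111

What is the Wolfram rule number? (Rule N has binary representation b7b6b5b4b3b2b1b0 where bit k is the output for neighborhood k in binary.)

position 1: 111 → 0  (bit 7 = 0)
position 2: 110 → 1  (bit 6 = 1)
position 3: 101 → 0  (bit 5 = 0)
position 7: 100 → 1  (bit 4 = 1)
position 0: 011 → 1  (bit 3 = 1)
position 4: 010 → 1  (bit 2 = 1)
position 12: 001 → 0  (bit 1 = 0)
position 8: 000 → 1  (bit 0 = 1)
bits b7..b0 = 01011101 = 93

93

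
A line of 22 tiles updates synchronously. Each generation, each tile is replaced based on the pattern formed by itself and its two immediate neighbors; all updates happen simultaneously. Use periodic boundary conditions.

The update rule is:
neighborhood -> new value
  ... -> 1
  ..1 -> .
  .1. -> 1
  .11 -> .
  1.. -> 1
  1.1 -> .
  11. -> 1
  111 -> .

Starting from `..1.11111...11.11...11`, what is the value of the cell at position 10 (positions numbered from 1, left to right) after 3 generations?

generation 1: 1.1.....111..1..111..1
generation 2: 1.11111...11.11...11..
generation 3: 1.....111..1..111..11.
position 10 holds .

.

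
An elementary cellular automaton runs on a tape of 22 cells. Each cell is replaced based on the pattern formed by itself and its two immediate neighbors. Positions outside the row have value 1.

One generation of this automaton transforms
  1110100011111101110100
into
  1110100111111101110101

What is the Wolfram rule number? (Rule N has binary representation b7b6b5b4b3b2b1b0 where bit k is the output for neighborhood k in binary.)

position 0: 111 → 1  (bit 7 = 1)
position 2: 110 → 1  (bit 6 = 1)
position 3: 101 → 0  (bit 5 = 0)
position 5: 100 → 0  (bit 4 = 0)
position 8: 011 → 1  (bit 3 = 1)
position 4: 010 → 1  (bit 2 = 1)
position 7: 001 → 1  (bit 1 = 1)
position 6: 000 → 0  (bit 0 = 0)
bits b7..b0 = 11001110 = 206

206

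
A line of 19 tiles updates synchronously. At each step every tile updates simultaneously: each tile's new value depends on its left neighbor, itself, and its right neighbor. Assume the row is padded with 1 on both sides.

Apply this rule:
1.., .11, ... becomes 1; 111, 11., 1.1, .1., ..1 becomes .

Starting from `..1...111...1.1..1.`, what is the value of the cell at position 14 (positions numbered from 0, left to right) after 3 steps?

1..11.1..11....1...
.1.1...1.1.111..11.
....11.....1..1.1..
position 14 holds 1

1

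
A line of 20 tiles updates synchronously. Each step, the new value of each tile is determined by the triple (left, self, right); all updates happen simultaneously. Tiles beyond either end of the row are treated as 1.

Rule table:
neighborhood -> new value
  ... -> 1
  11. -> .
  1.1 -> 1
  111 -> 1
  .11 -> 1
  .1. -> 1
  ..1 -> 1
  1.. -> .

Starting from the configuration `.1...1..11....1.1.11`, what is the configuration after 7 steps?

step 1: 11.111.11..111111111
step 2: 1.111.11..1111111111
step 3: .111.11..11111111111
step 4: 111.11..111111111111
step 5: 11.11..1111111111111
step 6: 1.11..11111111111111
step 7: .11..111111111111111

.11..111111111111111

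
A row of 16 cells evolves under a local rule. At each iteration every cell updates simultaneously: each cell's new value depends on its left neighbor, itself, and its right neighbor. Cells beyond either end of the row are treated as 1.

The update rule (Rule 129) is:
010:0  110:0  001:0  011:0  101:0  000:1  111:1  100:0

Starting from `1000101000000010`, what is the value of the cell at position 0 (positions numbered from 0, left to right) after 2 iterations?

0010000011111000
0000111001110010
position 0 holds 0

0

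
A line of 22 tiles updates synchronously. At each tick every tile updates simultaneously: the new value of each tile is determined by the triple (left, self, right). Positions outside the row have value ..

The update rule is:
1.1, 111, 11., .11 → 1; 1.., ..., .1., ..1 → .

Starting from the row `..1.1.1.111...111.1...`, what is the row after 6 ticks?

.....111111...1111....

...1.1.1111...1111....
....1.11111...1111....
.....111111...1111....
.....111111...1111....  (fixed point — unchanged through tick 6)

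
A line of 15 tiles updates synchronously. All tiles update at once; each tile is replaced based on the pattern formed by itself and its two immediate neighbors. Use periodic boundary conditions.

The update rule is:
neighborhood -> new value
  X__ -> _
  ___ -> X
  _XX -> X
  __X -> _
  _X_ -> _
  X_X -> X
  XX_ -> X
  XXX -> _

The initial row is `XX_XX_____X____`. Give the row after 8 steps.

XXXXX_XXX___XX_
X___XXX_X_X_XXX
X_X_X_XX_X_XX__
_X_X_XXXX_XXX__
__X_XX__XXX_X_X
___XXX__X_XX_X_
XX_X_X___XXXX__
XXX_X__X_X__X__

XXX_X__X_X__X__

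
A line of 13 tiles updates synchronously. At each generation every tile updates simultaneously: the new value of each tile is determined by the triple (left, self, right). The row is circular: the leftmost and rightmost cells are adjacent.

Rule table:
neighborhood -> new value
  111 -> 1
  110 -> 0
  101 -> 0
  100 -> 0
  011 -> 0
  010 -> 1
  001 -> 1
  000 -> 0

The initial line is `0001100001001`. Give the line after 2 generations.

0010000011011
0110000100000

0110000100000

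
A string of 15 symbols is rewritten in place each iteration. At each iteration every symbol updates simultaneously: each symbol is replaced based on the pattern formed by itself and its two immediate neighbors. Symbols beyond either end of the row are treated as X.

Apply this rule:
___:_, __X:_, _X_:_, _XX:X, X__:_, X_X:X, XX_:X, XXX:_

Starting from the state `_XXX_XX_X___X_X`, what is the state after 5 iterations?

XX_XXXXX_____XX
_XXX___X_____X_
XX_X__________X
_XX___________X
XXX___________X

XXX___________X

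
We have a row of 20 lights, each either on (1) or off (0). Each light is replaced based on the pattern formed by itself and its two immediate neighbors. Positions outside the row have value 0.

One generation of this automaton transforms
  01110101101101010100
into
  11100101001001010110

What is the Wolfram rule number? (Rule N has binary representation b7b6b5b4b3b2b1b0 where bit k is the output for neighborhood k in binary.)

158

position 2: 111 → 1  (bit 7 = 1)
position 3: 110 → 0  (bit 6 = 0)
position 4: 101 → 0  (bit 5 = 0)
position 18: 100 → 1  (bit 4 = 1)
position 1: 011 → 1  (bit 3 = 1)
position 5: 010 → 1  (bit 2 = 1)
position 0: 001 → 1  (bit 1 = 1)
position 19: 000 → 0  (bit 0 = 0)
bits b7..b0 = 10011110 = 158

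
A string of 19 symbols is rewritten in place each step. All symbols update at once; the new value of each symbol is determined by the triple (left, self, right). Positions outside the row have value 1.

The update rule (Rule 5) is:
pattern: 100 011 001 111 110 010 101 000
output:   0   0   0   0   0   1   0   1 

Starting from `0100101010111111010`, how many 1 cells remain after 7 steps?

0100101010000000010
0100101010111111010  (repeats step 0; period 2)
step 7: 0100101010000000010
count of 1: 5

5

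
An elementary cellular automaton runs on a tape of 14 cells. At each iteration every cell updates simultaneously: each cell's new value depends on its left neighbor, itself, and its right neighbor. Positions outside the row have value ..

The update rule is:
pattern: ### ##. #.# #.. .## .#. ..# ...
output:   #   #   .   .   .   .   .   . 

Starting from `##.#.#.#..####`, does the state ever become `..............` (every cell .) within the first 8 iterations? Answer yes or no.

.#.........###
............##
.............#
..............
all cells are . at iteration 4

yes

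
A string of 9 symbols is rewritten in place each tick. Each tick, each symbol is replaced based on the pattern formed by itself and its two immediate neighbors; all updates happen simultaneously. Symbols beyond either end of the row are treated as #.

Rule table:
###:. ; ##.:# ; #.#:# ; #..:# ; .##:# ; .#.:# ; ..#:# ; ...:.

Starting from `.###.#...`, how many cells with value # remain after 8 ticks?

6

##.####.#
.###..###
##.####..
.###..###  (repeats tick 2; period 2)
tick 8: .###..###
count of #: 6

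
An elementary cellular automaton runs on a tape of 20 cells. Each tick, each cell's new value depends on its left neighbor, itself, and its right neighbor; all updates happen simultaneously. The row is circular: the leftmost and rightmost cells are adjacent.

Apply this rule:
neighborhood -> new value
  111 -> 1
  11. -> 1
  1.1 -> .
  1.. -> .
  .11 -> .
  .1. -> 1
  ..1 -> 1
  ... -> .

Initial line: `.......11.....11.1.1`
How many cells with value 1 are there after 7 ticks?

9

tick 1: ......1.1....1.1.1.1
tick 2: .....11.1...11.1.1.1
tick 3: ....1.1.1..1.1.1.1.1
tick 4: ...11.1.1.11.1.1.1.1
tick 5: ..1.1.1.1..1.1.1.1.1
tick 6: .11.1.1.1.11.1.1.1.1
tick 7: ..1.1.1.1..1.1.1.1.1
count of 1: 9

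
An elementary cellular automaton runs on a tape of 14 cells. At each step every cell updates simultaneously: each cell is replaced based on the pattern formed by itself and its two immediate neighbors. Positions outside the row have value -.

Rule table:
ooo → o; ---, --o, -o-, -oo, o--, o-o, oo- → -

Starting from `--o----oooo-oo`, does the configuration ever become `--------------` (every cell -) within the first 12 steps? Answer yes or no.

yes

--------oo----
--------------
all cells are - at step 2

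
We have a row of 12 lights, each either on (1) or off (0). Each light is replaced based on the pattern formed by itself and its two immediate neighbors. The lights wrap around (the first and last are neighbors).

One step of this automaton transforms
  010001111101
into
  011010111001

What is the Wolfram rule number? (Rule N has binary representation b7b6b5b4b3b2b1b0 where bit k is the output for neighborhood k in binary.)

position 6: 111 → 1  (bit 7 = 1)
position 9: 110 → 0  (bit 6 = 0)
position 0: 101 → 0  (bit 5 = 0)
position 2: 100 → 1  (bit 4 = 1)
position 5: 011 → 0  (bit 3 = 0)
position 1: 010 → 1  (bit 2 = 1)
position 4: 001 → 1  (bit 1 = 1)
position 3: 000 → 0  (bit 0 = 0)
bits b7..b0 = 10010110 = 150

150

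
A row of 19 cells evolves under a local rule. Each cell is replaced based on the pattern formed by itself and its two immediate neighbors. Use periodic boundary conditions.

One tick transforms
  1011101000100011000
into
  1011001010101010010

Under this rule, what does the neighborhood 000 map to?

At position 8 the neighborhood is 000; the next row has 1 there.

1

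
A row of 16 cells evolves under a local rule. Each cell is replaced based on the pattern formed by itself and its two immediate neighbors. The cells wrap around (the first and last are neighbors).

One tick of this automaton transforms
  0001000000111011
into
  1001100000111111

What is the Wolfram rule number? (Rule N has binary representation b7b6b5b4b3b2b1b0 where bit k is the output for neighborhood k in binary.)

252

position 11: 111 → 1  (bit 7 = 1)
position 12: 110 → 1  (bit 6 = 1)
position 13: 101 → 1  (bit 5 = 1)
position 0: 100 → 1  (bit 4 = 1)
position 10: 011 → 1  (bit 3 = 1)
position 3: 010 → 1  (bit 2 = 1)
position 2: 001 → 0  (bit 1 = 0)
position 1: 000 → 0  (bit 0 = 0)
bits b7..b0 = 11111100 = 252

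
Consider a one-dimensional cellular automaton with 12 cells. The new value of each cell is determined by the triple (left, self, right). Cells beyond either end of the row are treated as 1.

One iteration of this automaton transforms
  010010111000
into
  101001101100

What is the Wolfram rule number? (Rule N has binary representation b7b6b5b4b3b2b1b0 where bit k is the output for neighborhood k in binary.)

120

position 7: 111 → 0  (bit 7 = 0)
position 8: 110 → 1  (bit 6 = 1)
position 0: 101 → 1  (bit 5 = 1)
position 2: 100 → 1  (bit 4 = 1)
position 6: 011 → 1  (bit 3 = 1)
position 1: 010 → 0  (bit 2 = 0)
position 3: 001 → 0  (bit 1 = 0)
position 10: 000 → 0  (bit 0 = 0)
bits b7..b0 = 01111000 = 120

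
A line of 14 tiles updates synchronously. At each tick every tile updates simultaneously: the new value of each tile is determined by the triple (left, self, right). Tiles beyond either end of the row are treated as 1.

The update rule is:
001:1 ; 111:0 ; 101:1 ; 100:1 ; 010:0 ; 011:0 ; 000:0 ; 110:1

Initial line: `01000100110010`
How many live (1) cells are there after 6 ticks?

7

tick 1: 10101011011101
tick 2: 11010101100110
tick 3: 01101010111011
tick 4: 10110101001100
tick 5: 11011010110111
tick 6: 01101101011000
count of 1: 7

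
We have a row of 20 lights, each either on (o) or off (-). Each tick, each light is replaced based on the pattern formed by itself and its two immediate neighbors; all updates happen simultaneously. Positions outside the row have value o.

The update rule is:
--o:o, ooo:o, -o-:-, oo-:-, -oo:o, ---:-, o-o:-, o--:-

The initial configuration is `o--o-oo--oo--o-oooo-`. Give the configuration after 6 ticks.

---oo--o--ooo--ooooo

tick 1: --o--o--oo--o--ooo--
tick 2: -o--o--oo--o--ooo--o
tick 3: ---o--oo--o--ooo--oo
tick 4: --o--oo--o--ooo--ooo
tick 5: -o--oo--o--ooo--oooo
tick 6: ---oo--o--ooo--ooooo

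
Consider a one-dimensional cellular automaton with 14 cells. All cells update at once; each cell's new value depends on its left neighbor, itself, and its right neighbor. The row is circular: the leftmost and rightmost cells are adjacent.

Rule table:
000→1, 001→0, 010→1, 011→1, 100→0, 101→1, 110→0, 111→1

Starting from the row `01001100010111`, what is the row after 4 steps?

00111001110110

11001001011110
10001001111101
00101001111011
00111001110110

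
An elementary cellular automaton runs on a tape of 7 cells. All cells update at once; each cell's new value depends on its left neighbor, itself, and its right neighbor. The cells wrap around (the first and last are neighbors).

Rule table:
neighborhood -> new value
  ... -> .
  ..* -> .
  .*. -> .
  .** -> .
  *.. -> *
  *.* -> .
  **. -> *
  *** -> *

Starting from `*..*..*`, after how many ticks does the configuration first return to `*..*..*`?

7

**..*..
.**..*.
..**..*
*..**..
.*..**.
..*..**
*..*..*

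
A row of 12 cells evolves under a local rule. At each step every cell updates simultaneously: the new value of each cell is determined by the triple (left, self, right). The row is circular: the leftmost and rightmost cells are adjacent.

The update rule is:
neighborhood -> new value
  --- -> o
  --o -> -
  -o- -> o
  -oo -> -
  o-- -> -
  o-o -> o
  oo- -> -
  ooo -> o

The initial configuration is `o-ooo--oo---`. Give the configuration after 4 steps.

ooo-oo--oo-o

oo-o------o-
--oo-oooo-oo
----o-oo-o--
ooo-oo--oo-o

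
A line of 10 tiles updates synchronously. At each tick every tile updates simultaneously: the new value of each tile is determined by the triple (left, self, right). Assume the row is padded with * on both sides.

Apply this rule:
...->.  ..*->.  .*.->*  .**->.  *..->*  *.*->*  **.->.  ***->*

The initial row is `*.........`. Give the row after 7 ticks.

******.*..

.*........
***.......
**.*......
*.***.....
.*.*.*....
*******...
******.*..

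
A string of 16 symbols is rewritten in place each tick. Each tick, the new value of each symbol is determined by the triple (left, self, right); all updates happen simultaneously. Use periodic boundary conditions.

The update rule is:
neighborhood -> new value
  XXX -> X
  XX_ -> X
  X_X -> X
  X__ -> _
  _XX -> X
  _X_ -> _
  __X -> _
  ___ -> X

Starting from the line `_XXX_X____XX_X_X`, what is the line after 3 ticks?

XXXXX__XX_XXX_X_
XXXXX__XXXXXXX_X
XXXXX__XXXXXXXXX

XXXXX__XXXXXXXXX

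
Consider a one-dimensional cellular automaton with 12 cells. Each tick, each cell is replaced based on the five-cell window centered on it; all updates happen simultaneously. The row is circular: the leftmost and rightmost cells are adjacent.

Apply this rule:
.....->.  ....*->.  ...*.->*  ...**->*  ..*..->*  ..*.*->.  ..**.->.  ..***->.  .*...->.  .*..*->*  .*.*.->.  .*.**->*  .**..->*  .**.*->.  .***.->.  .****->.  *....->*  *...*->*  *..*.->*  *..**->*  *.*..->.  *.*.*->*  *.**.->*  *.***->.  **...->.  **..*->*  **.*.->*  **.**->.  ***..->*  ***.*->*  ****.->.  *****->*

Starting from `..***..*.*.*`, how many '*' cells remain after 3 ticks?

**..***..*..
.***..******
...***..**.*
count of *: 6

6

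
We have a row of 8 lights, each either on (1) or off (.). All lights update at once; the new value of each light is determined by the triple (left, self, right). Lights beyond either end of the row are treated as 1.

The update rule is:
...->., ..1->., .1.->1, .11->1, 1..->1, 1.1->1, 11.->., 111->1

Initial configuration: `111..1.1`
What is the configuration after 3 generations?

11.1.111
1.111111
.1111111

.1111111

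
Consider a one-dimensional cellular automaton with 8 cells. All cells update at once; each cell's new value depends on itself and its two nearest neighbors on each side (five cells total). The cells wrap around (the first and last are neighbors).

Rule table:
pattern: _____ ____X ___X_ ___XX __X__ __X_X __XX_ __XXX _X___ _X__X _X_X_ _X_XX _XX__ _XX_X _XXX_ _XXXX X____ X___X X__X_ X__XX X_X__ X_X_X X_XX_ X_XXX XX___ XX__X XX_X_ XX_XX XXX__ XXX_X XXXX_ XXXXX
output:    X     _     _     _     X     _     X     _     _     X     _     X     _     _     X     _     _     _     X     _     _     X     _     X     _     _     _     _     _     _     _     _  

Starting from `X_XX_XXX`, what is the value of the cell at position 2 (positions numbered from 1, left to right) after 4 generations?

X

_____X__
XXX__X__
_X__XXX_
XXX__X__
position 2 holds X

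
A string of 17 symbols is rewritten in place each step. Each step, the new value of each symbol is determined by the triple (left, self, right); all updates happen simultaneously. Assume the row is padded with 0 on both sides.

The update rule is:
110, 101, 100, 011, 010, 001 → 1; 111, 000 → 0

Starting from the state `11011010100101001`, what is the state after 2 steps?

10000000000000001

11111111111111111
10000000000000001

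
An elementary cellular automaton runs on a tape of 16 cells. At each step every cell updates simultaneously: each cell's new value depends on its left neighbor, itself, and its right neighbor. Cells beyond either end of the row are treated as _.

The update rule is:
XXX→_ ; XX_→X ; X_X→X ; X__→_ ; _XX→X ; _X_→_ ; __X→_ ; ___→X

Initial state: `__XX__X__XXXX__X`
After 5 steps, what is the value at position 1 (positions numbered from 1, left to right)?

X

step 1: X_XX_____X__X___
step 2: _XXX_XXX______XX
step 3: _X_XXX_X_XXXX_XX
step 4: __XX_XX_XX__XXXX
step 5: X_XXXXXXXX__X__X
position 1 holds X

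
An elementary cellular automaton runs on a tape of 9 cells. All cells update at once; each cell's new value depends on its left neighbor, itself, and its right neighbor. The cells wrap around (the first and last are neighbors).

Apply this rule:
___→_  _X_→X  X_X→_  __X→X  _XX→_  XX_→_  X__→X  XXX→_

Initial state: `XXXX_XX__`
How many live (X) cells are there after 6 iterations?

2

iteration 1: _______XX
iteration 2: X_____X__
iteration 3: XX___XXXX
iteration 4: __X_X____
iteration 5: _XX_XX___
iteration 6: X_____X__
count of X: 2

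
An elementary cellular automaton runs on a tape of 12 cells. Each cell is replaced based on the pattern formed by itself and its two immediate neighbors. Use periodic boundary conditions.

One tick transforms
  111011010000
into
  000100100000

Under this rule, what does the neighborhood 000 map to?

At position 9 the neighborhood is 000; the next row has 0 there.

0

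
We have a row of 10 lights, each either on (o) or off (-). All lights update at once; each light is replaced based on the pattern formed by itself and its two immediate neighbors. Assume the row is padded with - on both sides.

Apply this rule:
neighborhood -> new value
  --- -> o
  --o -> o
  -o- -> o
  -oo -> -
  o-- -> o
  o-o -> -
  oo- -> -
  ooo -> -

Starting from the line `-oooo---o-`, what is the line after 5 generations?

o----ooooo
ooooo-----
-----ooooo
ooooo-----  (repeats generation 2; period 2)
generation 5: -----ooooo

-----ooooo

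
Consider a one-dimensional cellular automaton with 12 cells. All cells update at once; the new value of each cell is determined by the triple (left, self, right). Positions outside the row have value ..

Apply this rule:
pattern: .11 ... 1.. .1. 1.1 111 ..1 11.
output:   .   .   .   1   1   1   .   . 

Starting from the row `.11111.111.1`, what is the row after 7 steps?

..111.1.1.11
...1.11111..
...11.111...
.....1.1....
.....111....
......1.....
......1.....

......1.....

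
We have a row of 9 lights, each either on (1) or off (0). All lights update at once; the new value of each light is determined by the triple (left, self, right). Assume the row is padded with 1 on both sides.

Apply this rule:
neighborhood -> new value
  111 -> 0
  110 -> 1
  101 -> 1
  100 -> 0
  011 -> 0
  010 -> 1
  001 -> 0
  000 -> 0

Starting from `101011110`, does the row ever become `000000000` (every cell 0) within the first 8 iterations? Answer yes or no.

no

111100011
000100000
000100000  (fixed point — unchanged through iteration 8)
iteration 8 is 000100000, still not uniform 0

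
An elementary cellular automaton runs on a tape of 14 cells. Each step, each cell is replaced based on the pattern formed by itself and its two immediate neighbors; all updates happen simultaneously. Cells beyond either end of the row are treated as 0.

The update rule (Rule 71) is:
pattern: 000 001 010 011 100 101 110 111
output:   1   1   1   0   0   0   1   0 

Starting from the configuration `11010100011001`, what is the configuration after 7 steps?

01010101101011

01010101101011
11010100101001
01010101101011  (repeats step 1; period 2)
step 7: 01010101101011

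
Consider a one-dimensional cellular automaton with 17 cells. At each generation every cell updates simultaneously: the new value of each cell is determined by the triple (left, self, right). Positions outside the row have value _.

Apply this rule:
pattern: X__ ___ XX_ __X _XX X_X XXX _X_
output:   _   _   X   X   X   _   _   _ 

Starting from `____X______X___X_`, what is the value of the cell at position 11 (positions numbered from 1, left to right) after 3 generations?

_

___X______X___X__
__X______X___X___
_X______X___X____
position 11 holds _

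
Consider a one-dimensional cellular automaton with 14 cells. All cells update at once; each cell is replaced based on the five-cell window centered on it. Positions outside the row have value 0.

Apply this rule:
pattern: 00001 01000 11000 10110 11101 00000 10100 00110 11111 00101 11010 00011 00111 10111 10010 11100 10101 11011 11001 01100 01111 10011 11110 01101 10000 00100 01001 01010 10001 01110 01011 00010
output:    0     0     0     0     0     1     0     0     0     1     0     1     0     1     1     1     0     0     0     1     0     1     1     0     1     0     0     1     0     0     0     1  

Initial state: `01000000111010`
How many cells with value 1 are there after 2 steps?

6

step 1: 10011101000000
step 2: 00100000011111
count of 1: 6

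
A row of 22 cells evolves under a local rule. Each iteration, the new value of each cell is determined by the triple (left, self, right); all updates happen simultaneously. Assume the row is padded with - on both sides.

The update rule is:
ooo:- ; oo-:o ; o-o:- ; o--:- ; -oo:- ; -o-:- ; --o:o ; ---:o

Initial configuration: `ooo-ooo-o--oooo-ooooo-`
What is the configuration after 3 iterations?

--o---o---o---o-----o-
oo--oo--oo--oo--oooo--
-o-o-o-o-o-o-o-o---o-o

-o-o-o-o-o-o-o-o---o-o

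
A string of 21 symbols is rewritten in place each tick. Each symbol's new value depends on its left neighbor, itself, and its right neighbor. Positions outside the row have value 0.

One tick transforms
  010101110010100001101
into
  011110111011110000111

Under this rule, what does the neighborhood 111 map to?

1

At position 6 the neighborhood is 111; the next row has 1 there.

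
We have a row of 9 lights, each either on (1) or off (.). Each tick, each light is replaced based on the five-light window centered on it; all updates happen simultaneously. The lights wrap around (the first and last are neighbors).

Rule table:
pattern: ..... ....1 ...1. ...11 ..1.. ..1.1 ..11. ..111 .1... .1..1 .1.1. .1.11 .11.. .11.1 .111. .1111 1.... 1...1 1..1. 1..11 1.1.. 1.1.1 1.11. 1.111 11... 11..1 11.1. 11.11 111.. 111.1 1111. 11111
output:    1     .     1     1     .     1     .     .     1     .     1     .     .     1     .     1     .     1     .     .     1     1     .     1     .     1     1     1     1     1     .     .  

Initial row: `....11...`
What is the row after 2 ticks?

tick 1: 11.1....1
tick 2: .1111..1.

.1111..1.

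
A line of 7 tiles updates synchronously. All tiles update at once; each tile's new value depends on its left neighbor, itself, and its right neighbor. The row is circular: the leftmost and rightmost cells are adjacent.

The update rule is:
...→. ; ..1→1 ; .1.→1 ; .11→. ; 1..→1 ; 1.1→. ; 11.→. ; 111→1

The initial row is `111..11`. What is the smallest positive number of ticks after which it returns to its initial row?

11.11.1
1......
11....1
1.1..1.
1.1111.
1..11..
111..11

7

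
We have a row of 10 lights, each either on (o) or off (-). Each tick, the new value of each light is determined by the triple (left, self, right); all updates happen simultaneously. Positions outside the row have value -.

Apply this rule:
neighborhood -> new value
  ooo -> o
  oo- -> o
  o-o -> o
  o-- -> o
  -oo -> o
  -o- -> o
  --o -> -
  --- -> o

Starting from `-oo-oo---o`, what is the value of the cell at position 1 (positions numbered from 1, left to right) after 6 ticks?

-

-ooooooo-o
-ooooooooo
-ooooooooo  (fixed point — unchanged through tick 6)
position 1 holds -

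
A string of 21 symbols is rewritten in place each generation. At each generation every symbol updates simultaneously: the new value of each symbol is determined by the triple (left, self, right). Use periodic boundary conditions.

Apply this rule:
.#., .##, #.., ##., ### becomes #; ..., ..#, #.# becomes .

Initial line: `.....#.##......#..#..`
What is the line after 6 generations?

####.#.#######.##.###

.....#.###.....##.##.
.....#.####....##.###
#....#.#####...##.###
##...#.######..##.###
###..#.#######.##.###
####.#.#######.##.###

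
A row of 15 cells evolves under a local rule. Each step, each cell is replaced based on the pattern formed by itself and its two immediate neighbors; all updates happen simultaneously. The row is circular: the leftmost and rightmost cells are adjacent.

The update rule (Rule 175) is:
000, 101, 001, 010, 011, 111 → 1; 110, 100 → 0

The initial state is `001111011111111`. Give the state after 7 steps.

011110111111110
111101111111100
111011111111001
110111111110011
101111111100111
011111111001111
111111110011110

111111110011110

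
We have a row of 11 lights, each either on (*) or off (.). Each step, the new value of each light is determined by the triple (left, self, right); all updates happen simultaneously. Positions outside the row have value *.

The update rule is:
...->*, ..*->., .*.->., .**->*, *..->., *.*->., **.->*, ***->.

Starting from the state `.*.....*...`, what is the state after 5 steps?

...***...*.
.*.*.*.*...
.........*.
.*******...
.*.....*.*.

.*.....*.*.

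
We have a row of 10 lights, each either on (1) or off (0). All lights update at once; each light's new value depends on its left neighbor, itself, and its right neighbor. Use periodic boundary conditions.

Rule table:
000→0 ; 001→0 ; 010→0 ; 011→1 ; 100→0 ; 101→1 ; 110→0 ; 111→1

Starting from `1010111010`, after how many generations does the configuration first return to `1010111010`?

generation 1: 0101110101
generation 2: 1011101010
generation 3: 0111010101
generation 4: 1110101010
generation 5: 1101010101
generation 6: 1010101011
generation 7: 0101010111
generation 8: 1010101110
generation 9: 0101011101
generation 10: 1010111010

10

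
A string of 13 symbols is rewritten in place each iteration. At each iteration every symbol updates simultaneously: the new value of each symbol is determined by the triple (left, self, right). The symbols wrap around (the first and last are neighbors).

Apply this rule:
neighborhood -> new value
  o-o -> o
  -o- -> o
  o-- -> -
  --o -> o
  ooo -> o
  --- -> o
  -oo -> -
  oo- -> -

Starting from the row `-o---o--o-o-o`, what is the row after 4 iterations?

o-ooooo-o-oo-

iteration 1: oo-ooo-oooooo
iteration 2: o-o-o-o-ooooo
iteration 3: -ooooooo-oooo
iteration 4: o-ooooo-o-oo-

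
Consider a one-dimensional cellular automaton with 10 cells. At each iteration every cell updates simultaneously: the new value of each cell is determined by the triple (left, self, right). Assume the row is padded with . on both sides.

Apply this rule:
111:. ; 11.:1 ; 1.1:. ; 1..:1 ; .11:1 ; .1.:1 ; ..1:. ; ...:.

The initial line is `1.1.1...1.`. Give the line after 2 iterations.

1.1.111.11

iteration 1: 1.1.11..11
iteration 2: 1.1.111.11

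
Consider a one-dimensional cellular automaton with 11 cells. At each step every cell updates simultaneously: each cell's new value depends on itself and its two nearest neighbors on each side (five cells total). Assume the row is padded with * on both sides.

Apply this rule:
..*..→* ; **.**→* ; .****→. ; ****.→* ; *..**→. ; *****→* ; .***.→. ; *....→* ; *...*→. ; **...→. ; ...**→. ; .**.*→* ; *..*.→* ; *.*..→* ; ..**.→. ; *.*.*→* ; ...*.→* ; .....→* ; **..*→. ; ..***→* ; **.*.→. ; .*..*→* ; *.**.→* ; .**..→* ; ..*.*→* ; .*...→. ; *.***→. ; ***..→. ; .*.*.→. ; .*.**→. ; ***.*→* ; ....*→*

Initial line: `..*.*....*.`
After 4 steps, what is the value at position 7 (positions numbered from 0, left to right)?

*

.**.*.****.
***.*...***
***.*...*.*
***.*..**..
position 7 holds *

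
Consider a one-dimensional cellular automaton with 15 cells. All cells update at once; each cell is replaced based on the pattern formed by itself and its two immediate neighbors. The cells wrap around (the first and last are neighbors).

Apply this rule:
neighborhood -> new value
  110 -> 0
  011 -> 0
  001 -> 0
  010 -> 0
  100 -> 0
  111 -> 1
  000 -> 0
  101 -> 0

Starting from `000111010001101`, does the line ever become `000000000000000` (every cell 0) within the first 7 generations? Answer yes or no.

000010000000000
000000000000000
all cells are 0 at generation 2

yes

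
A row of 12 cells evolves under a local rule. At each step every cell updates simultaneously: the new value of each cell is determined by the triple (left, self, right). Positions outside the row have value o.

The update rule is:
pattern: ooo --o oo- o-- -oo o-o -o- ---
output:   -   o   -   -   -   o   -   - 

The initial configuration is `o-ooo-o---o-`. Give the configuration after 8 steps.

--o-o-o-o-o-

step 1: -o---o---o-o
step 2: o---o---o-o-
step 3: ---o---o-o-o
step 4: --o---o-o-o-
step 5: -o---o-o-o-o
step 6: o---o-o-o-o-
step 7: ---o-o-o-o-o
step 8: --o-o-o-o-o-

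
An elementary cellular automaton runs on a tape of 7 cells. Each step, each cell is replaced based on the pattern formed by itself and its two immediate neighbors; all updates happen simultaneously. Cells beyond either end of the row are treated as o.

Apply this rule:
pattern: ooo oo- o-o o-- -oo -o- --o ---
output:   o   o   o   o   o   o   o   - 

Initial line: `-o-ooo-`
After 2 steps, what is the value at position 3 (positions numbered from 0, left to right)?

o

ooooooo
ooooooo
position 3 holds o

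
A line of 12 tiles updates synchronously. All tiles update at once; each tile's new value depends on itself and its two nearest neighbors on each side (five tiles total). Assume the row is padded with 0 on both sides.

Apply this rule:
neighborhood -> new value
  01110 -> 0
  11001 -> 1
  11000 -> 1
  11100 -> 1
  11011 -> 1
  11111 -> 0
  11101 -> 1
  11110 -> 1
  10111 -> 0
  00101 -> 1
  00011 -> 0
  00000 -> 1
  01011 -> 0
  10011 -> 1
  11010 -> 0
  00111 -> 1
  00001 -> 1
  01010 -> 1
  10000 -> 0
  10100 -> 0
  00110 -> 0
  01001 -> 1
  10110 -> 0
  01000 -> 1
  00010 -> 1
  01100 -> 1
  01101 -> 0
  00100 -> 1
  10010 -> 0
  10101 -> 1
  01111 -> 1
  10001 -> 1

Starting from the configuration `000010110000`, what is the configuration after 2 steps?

110111100101

111110011011
110111100101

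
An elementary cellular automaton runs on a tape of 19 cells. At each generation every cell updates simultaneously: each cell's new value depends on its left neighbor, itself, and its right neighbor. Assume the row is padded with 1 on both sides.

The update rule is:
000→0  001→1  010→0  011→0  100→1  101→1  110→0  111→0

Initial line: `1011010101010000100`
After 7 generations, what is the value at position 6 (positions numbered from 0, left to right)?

0100101010101001011
1011010101010110100
0100101010101001011  (repeats generation 1; period 2)
generation 7: 0100101010101001011
position 6 holds 1

1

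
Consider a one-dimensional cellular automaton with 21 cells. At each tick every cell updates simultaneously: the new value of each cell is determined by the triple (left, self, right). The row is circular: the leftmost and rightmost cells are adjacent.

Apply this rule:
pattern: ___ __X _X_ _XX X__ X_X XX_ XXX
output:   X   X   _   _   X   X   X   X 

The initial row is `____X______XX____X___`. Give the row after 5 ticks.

XXXX_XXXXXX_XXXXX_XXX
XXXXX_XXXXXX_XXXXX_XX
XXXXXX_XXXXXX_XXXXX_X
XXXXXXX_XXXXXX_XXXXX_
_XXXXXXX_XXXXXX_XXXXX

_XXXXXXX_XXXXXX_XXXXX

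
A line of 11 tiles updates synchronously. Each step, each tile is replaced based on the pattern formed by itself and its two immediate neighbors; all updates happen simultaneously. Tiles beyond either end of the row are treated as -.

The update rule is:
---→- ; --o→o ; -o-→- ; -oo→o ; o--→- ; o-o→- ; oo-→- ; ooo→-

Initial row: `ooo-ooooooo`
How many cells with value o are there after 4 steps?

o---o------
---o-------
--o--------
-o---------
count of o: 1

1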